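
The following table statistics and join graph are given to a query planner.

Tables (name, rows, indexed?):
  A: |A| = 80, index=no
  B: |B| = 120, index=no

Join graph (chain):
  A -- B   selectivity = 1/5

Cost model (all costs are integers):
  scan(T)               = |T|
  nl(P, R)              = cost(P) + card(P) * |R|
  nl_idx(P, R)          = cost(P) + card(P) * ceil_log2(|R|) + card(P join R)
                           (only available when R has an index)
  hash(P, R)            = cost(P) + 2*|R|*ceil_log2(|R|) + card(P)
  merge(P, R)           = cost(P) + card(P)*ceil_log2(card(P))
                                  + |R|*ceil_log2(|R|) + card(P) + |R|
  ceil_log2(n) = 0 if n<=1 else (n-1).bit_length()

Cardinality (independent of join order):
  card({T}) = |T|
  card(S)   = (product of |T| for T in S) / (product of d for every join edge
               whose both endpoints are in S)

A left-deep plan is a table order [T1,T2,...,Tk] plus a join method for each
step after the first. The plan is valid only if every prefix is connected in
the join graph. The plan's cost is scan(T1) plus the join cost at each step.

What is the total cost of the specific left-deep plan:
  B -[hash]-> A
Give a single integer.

1360

step 1: scan B: cost=120, card=120
step 2: join A via hash
    card(P join A) = 120*80/(5) = 1920
    cost = 120 + 2*80*7 + 120 = 1360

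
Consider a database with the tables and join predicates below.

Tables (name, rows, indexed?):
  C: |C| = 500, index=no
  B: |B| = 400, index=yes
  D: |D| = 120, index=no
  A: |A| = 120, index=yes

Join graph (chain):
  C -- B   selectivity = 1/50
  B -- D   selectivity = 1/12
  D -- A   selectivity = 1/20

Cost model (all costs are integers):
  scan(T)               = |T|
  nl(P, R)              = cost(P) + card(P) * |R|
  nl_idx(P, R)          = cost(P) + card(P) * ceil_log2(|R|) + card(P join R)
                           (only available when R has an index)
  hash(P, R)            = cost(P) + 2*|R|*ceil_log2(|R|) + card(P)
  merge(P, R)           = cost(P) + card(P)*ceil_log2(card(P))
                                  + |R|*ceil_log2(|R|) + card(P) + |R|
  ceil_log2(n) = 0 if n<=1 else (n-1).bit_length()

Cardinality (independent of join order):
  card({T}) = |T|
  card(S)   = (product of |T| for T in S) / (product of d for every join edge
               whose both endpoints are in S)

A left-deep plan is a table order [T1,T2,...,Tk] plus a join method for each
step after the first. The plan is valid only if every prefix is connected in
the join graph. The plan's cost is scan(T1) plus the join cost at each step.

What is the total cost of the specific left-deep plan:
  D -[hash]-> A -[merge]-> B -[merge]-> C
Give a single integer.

402840

step 1: scan D: cost=120, card=120
step 2: join A via hash
    card(P join A) = 120*120/(20) = 720
    cost = 120 + 2*120*7 + 120 = 1920
step 3: join B via merge
    card(P join B) = 720*400/(12) = 24000
    cost = 1920 + 720*10 + 400*9 + 720 + 400 = 13840
step 4: join C via merge
    card(P join C) = 24000*500/(50) = 240000
    cost = 13840 + 24000*15 + 500*9 + 24000 + 500 = 402840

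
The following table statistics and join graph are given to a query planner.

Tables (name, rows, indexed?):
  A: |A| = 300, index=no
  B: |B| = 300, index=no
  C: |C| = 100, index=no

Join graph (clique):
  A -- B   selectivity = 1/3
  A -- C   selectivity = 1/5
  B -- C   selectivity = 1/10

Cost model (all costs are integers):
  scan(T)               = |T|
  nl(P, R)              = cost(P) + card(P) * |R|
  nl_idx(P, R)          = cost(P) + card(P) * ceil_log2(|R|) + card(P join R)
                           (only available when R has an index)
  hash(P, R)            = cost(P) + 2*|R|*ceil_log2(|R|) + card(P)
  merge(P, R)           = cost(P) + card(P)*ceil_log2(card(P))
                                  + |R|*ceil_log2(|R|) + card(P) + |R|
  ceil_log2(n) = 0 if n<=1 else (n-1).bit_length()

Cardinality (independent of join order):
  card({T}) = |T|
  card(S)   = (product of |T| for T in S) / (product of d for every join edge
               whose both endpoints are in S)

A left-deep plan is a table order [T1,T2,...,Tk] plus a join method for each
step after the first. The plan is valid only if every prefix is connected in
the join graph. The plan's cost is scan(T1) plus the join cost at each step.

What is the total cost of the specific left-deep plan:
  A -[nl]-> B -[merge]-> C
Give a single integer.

571100

step 1: scan A: cost=300, card=300
step 2: join B via nl
    card(P join B) = 300*300/(3) = 30000
    cost = 300 + 300*300 = 90300
step 3: join C via merge
    card(P join C) = 30000*100/(5*10) = 60000
    cost = 90300 + 30000*15 + 100*7 + 30000 + 100 = 571100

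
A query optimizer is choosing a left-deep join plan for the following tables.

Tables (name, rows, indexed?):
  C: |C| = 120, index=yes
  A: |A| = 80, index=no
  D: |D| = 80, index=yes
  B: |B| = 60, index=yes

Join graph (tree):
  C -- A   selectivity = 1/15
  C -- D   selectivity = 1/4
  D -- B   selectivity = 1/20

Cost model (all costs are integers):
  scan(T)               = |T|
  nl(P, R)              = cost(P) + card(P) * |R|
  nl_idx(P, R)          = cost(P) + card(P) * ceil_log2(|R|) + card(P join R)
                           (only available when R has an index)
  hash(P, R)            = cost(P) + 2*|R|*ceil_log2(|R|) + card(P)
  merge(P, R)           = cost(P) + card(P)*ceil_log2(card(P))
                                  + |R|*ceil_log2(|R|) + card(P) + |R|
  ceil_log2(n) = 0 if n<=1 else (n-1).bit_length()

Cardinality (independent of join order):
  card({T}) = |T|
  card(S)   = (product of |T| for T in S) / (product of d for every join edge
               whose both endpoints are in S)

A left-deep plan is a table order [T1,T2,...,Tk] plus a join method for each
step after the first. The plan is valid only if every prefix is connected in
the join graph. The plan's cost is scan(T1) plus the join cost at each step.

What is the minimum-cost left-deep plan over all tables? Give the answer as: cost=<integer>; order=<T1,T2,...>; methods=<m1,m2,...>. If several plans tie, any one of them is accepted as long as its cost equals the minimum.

cost=10960; order=B,D,C,A; methods=nl_idx,hash,hash

Selinger DP (subsets sized 1..n):
  {C}: scan cost=120, card=120
  {A}: scan cost=80, card=80
  {D}: scan cost=80, card=80
  {B}: scan cost=60, card=60
  {AC}: card=640; try (C,nl_idx)→1280, (A,hash)→1360, (C,merge)→1680, (A,merge)→1720, (C,hash)→1840, (C,nl)→9680 …(+1); best=1280 via (C,nl_idx)
  {CD}: card=2400; try (D,hash)→1360, (C,merge)→1680, (D,merge)→1720, (C,hash)→1840, (C,nl_idx)→3040, (D,nl_idx)→3360 …(+2); best=1360 via (D,hash)
  {BD}: card=240; try (D,nl_idx)→720, (B,nl_idx)→800, (B,hash)→880, (D,merge)→1120, (B,merge)→1140, (D,hash)→1240 …(+2); best=720 via (D,nl_idx)
  {ACD}: card=12800; try (D,hash)→3040, (A,hash)→4880, (D,merge)→8960, (D,nl_idx)→18560, (A,merge)→33200, (D,nl)→52480 …(+1); best=3040 via (D,hash)
  {BCD}: card=7200; try (C,hash)→2640, (C,merge)→3840, (B,hash)→4480, (C,nl_idx)→9600, (B,nl_idx)→22960, (C,nl)→29520 …(+2); best=2640 via (C,hash)
  {ABCD}: card=38400; try (A,hash)→10960, (B,hash)→16560, (A,merge)→104080, (B,nl_idx)→118240, (B,merge)→195460, (A,nl)→578640 …(+1); best=10960 via (A,hash)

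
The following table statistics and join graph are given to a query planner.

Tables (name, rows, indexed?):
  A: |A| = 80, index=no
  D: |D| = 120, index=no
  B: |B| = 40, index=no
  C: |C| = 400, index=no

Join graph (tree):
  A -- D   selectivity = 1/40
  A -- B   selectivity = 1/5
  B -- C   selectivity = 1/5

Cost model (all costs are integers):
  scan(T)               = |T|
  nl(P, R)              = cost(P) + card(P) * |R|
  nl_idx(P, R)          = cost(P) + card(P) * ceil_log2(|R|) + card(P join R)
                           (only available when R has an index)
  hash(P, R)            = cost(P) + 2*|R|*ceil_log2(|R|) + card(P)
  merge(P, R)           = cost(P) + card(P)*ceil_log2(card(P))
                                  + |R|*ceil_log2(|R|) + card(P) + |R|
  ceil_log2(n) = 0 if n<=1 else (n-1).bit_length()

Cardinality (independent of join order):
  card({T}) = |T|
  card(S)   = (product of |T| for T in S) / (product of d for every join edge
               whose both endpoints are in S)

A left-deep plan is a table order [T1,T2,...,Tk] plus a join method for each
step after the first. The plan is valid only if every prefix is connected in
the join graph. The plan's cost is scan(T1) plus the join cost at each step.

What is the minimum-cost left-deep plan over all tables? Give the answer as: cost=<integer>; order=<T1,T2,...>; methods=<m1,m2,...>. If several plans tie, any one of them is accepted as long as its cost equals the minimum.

Selinger DP (subsets sized 1..n):
  {A}: scan cost=80, card=80
  {D}: scan cost=120, card=120
  {B}: scan cost=40, card=40
  {C}: scan cost=400, card=400
  {AD}: card=240; try (A,hash)→1360, (D,merge)→1680, (A,merge)→1720, (D,hash)→1840, (D,nl)→9680, (A,nl)→9720; best=1360 via (A,hash)
  {AB}: card=640; try (B,hash)→640, (A,merge)→960, (B,merge)→1000, (A,hash)→1200, (A,nl)→3240, (B,nl)→3280; best=640 via (B,hash)
  {BC}: card=3200; try (B,hash)→1280, (C,merge)→4320, (B,merge)→4680, (C,hash)→7280, (C,nl)→16040, (B,nl)→16400; best=1280 via (B,hash)
  {ABD}: card=1920; try (B,hash)→2080, (D,hash)→2960, (B,merge)→3800, (D,merge)→8640, (B,nl)→10960, (D,nl)→77440; best=2080 via (B,hash)
  {ABC}: card=51200; try (A,hash)→5600, (C,hash)→8480, (C,merge)→11680, (A,merge)→43520, (C,nl)→256640, (A,nl)→257280; best=5600 via (A,hash)
  {ABCD}: card=153600; try (C,hash)→11200, (C,merge)→29120, (D,hash)→58480, (C,nl)→770080, (D,merge)→876960, (D,nl)→6149600; best=11200 via (C,hash)

cost=11200; order=D,A,B,C; methods=hash,hash,hash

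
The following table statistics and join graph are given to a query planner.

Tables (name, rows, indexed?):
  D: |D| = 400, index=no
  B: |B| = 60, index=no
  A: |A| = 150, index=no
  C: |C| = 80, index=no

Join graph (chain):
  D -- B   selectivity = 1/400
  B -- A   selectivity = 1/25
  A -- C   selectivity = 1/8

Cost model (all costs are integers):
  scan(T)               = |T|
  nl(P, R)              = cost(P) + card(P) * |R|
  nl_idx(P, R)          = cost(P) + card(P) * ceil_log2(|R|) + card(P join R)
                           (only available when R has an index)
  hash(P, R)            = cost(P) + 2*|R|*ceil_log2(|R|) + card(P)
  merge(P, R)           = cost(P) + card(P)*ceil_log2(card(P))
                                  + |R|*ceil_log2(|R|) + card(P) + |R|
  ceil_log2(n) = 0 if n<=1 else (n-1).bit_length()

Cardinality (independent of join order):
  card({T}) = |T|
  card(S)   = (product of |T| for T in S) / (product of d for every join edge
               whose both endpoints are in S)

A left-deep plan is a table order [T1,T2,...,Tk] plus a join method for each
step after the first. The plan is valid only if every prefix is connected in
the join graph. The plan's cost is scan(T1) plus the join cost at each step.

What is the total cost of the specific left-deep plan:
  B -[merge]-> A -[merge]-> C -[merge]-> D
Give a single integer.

step 1: scan B: cost=60, card=60
step 2: join A via merge
    card(P join A) = 60*150/(25) = 360
    cost = 60 + 60*6 + 150*8 + 60 + 150 = 1830
step 3: join C via merge
    card(P join C) = 360*80/(8) = 3600
    cost = 1830 + 360*9 + 80*7 + 360 + 80 = 6070
step 4: join D via merge
    card(P join D) = 3600*400/(400) = 3600
    cost = 6070 + 3600*12 + 400*9 + 3600 + 400 = 56870

56870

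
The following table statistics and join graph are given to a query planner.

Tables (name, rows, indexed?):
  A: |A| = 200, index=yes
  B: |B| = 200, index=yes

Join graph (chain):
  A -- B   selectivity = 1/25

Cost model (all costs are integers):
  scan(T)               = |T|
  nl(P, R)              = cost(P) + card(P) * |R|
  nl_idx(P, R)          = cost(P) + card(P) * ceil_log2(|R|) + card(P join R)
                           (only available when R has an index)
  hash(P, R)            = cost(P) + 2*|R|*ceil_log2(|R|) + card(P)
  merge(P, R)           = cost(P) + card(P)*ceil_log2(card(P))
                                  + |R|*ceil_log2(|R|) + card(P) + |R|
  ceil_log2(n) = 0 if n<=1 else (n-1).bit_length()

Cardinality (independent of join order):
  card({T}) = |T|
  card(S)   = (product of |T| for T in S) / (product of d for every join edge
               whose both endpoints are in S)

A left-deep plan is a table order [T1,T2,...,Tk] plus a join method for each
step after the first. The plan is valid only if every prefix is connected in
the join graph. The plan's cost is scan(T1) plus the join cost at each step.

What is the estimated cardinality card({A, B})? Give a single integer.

Tables in S: A(200), B(200)
Edges inside S: A-B(d=25)
numerator = 200 * 200 = 40000
denominator = 25 = 25
card(S) = 40000 / 25 = 1600

1600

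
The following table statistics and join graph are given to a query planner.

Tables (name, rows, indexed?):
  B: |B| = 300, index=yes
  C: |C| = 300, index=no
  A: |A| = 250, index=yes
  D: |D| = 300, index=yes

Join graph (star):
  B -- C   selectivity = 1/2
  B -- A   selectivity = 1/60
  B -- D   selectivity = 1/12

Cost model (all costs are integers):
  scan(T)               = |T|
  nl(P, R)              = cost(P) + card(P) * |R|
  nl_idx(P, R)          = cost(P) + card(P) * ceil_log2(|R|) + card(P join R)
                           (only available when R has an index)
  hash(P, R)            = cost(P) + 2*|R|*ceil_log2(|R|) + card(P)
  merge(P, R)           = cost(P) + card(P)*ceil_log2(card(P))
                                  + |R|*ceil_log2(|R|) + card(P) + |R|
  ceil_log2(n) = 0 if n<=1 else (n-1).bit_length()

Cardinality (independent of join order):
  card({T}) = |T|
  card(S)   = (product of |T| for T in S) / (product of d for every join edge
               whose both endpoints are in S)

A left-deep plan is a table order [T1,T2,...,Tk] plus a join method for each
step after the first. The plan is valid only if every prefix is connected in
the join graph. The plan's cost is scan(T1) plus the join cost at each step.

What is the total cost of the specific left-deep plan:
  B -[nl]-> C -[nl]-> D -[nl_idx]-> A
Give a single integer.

27277800

step 1: scan B: cost=300, card=300
step 2: join C via nl
    card(P join C) = 300*300/(2) = 45000
    cost = 300 + 300*300 = 90300
step 3: join D via nl
    card(P join D) = 45000*300/(12) = 1125000
    cost = 90300 + 45000*300 = 13590300
step 4: join A via nl_idx
    card(P join A) = 1125000*250/(60) = 4687500
    cost = 13590300 + 1125000*8 + 4687500 = 27277800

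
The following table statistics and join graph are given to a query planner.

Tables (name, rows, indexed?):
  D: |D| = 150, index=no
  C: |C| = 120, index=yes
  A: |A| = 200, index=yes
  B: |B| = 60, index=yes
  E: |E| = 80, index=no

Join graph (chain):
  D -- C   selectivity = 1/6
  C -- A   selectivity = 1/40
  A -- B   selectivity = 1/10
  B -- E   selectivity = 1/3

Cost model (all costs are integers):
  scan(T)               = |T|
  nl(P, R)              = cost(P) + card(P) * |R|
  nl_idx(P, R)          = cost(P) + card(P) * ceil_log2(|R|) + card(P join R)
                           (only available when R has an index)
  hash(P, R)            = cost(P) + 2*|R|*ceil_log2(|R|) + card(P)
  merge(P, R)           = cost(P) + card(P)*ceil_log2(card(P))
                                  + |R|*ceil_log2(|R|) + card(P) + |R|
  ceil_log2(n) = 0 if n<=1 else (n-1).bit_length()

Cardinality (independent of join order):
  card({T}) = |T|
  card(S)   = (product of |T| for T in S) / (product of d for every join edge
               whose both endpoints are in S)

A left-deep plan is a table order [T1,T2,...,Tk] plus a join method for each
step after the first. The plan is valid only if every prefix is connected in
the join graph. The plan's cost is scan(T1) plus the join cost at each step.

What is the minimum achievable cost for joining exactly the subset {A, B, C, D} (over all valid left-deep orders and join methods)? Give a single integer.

Selinger DP over subsets of {A,B,C,D}:
  {D}: scan cost=150, card=150
  {C}: scan cost=120, card=120
  {A}: scan cost=200, card=200
  {B}: scan cost=60, card=60
  {CD}: card=3000; try (C,hash)→1980, (D,merge)→2430, (C,merge)→2460, (D,hash)→2640, (C,nl_idx)→4200, (D,nl)→18120 …(+1); best=1980 via (C,hash)
  {AC}: card=600; try (A,nl_idx)→1680, (C,hash)→2080, (C,nl_idx)→2200, (A,merge)→2880, (C,merge)→2960, (A,hash)→3440 …(+2); best=1680 via (A,nl_idx)
  {AB}: card=1200; try (B,hash)→1120, (A,nl_idx)→1740, (A,merge)→2280, (B,merge)→2420, (B,nl_idx)→2600, (A,hash)→3320 …(+2); best=1120 via (B,hash)
  {ACD}: card=15000; try (D,hash)→4680, (A,hash)→8180, (D,merge)→9630, (A,nl_idx)→40980, (A,merge)→42780, (D,nl)→91680 …(+1); best=4680 via (D,hash)
  {ABC}: card=3600; try (B,hash)→3000, (C,hash)→4000, (B,merge)→8700, (B,nl_idx)→8880, (C,nl_idx)→13120, (C,merge)→16480 …(+2); best=3000 via (B,hash)
  {ABCD}: card=90000; try (D,hash)→9000, (B,hash)→20400, (D,merge)→51150, (B,nl_idx)→184680, (B,merge)→230100, (D,nl)→543000 …(+1); best=9000 via (D,hash)

9000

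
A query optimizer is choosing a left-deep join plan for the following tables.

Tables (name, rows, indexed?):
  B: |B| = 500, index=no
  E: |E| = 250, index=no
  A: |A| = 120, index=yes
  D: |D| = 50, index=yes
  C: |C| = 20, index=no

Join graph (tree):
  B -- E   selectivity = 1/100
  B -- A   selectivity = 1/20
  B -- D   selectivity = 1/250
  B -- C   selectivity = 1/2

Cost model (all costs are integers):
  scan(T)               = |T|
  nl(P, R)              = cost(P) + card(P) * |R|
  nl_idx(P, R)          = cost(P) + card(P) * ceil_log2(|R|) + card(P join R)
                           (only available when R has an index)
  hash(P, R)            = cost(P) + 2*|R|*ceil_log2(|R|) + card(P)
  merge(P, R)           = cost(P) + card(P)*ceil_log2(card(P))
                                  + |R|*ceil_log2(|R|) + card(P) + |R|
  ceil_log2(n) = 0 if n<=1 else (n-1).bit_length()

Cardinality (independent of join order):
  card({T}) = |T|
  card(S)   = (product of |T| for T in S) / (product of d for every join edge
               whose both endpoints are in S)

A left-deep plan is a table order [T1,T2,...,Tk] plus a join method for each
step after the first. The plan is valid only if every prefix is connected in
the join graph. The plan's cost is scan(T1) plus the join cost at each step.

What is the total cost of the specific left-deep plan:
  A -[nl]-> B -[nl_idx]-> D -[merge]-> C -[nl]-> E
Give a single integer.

step 1: scan A: cost=120, card=120
step 2: join B via nl
    card(P join B) = 120*500/(20) = 3000
    cost = 120 + 120*500 = 60120
step 3: join D via nl_idx
    card(P join D) = 3000*50/(250) = 600
    cost = 60120 + 3000*6 + 600 = 78720
step 4: join C via merge
    card(P join C) = 600*20/(2) = 6000
    cost = 78720 + 600*10 + 20*5 + 600 + 20 = 85440
step 5: join E via nl
    card(P join E) = 6000*250/(100) = 15000
    cost = 85440 + 6000*250 = 1585440

1585440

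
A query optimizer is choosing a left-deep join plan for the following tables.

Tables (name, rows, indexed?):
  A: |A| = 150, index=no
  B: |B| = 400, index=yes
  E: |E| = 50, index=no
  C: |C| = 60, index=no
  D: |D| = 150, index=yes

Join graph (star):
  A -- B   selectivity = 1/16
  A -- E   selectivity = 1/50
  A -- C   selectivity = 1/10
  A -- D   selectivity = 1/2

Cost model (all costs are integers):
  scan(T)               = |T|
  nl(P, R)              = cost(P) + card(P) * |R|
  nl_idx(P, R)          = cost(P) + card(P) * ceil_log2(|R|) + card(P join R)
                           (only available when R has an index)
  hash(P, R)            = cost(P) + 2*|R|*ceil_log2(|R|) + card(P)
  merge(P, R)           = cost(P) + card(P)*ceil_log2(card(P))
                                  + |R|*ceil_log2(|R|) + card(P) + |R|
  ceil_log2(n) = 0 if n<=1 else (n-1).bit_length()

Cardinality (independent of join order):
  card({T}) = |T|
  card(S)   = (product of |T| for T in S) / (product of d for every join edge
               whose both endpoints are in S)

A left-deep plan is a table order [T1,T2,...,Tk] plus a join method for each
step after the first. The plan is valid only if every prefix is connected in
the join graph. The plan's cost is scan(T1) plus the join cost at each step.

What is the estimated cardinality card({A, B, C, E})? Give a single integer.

Tables in S: A(150), B(400), C(60), E(50)
Edges inside S: A-B(d=16), A-E(d=50), A-C(d=10)
numerator = 150 * 400 * 60 * 50 = 180000000
denominator = 16 * 50 * 10 = 8000
card(S) = 180000000 / 8000 = 22500

22500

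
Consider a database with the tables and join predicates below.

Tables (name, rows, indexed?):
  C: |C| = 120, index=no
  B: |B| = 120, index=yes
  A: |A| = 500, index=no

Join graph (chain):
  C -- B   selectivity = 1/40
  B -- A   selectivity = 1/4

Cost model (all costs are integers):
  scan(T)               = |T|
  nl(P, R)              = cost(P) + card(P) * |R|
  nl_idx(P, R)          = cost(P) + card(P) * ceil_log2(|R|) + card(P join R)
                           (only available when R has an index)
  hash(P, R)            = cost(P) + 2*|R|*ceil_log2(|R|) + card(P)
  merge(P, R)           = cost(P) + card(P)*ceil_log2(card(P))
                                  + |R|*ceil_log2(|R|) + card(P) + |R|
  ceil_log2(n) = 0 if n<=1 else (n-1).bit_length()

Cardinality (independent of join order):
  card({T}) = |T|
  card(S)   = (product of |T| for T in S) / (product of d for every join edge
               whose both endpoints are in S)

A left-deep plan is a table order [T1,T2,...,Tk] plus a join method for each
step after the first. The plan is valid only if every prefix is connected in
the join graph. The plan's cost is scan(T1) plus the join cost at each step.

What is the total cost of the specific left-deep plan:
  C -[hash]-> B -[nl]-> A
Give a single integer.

step 1: scan C: cost=120, card=120
step 2: join B via hash
    card(P join B) = 120*120/(40) = 360
    cost = 120 + 2*120*7 + 120 = 1920
step 3: join A via nl
    card(P join A) = 360*500/(4) = 45000
    cost = 1920 + 360*500 = 181920

181920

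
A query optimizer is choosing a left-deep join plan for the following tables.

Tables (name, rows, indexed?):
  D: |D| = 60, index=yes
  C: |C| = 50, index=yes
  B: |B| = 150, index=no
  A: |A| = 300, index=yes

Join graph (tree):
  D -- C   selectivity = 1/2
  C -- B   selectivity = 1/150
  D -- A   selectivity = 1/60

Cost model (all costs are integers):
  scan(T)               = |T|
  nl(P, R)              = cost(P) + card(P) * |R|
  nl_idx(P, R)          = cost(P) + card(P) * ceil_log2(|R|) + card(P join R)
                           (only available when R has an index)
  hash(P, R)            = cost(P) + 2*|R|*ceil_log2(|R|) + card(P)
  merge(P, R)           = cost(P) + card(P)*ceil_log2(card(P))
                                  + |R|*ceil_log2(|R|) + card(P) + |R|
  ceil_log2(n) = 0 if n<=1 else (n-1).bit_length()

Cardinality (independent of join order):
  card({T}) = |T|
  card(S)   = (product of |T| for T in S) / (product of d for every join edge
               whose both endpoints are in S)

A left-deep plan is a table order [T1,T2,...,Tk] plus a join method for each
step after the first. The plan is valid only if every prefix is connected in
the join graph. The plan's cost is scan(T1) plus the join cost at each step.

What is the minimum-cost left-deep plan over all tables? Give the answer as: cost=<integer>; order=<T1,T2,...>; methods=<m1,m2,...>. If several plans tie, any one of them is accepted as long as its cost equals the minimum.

Selinger DP (subsets sized 1..n):
  {D}: scan cost=60, card=60
  {C}: scan cost=50, card=50
  {B}: scan cost=150, card=150
  {A}: scan cost=300, card=300
  {CD}: card=1500; try (C,hash)→720, (D,hash)→820, (D,merge)→820, (C,merge)→830, (D,nl_idx)→1850, (C,nl_idx)→1920 …(+2); best=720 via (C,hash)
  {AD}: card=300; try (A,nl_idx)→900, (D,hash)→1320, (D,nl_idx)→2400, (A,merge)→3480, (D,merge)→3720, (A,hash)→5520 …(+2); best=900 via (A,nl_idx)
  {BC}: card=50; try (C,hash)→900, (C,nl_idx)→1100, (B,merge)→1750, (C,merge)→1850, (B,hash)→2500, (B,nl)→7550 …(+1); best=900 via (C,hash)
  {BCD}: card=1500; try (D,hash)→1670, (D,merge)→1670, (D,nl_idx)→2700, (D,nl)→3900, (B,hash)→4620, (B,merge)→20070 …(+1); best=1670 via (D,hash)
  {ACD}: card=7500; try (C,hash)→1800, (C,merge)→4250, (A,hash)→7620, (C,nl_idx)→10200, (C,nl)→15900, (A,merge)→21720 …(+2); best=1800 via (C,hash)
  {ABCD}: card=7500; try (A,hash)→8570, (B,hash)→11700, (A,merge)→22670, (A,nl_idx)→22670, (B,merge)→108150, (A,nl)→451670 …(+1); best=8570 via (A,hash)

cost=8570; order=B,C,D,A; methods=hash,hash,hash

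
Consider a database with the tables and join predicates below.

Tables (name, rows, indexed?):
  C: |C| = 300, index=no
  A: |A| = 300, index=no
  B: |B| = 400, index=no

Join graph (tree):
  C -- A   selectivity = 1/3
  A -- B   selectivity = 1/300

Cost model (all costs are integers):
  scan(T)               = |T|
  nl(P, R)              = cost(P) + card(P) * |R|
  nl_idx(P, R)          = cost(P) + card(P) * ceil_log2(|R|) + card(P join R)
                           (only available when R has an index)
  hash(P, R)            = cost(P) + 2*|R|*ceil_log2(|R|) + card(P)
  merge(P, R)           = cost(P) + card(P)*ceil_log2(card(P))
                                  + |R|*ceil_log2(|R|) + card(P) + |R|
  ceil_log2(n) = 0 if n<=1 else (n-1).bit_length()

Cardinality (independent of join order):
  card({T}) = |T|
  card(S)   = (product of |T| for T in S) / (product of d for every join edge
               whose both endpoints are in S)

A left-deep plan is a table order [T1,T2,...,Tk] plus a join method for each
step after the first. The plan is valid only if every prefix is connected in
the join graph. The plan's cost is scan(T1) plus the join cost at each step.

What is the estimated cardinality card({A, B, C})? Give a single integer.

Tables in S: A(300), B(400), C(300)
Edges inside S: C-A(d=3), A-B(d=300)
numerator = 300 * 400 * 300 = 36000000
denominator = 3 * 300 = 900
card(S) = 36000000 / 900 = 40000

40000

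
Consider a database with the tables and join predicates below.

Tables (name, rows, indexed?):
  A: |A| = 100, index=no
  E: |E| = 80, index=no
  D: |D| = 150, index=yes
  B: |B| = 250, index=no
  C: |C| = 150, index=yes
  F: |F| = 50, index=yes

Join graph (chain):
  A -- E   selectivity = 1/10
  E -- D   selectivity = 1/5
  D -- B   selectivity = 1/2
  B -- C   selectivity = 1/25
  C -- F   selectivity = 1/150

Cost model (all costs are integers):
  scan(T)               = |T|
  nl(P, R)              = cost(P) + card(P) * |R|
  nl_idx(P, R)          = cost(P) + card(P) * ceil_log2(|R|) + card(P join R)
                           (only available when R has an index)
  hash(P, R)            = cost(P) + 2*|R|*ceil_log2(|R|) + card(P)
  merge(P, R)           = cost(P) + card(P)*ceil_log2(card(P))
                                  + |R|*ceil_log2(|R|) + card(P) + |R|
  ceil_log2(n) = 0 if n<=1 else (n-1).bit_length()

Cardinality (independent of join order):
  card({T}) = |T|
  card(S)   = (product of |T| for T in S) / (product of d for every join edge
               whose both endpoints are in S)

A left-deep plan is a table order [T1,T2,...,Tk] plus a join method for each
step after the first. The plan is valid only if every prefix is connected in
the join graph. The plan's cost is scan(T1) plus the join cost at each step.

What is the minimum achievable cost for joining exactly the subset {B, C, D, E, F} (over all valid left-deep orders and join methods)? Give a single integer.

Selinger DP over subsets of {B,C,D,E,F}:
  {E}: scan cost=80, card=80
  {D}: scan cost=150, card=150
  {B}: scan cost=250, card=250
  {C}: scan cost=150, card=150
  {F}: scan cost=50, card=50
  {DE}: card=2400; try (E,hash)→1420, (D,merge)→2070, (E,merge)→2140, (D,hash)→2560, (D,nl_idx)→3120, (D,nl)→12080 …(+1); best=1420 via (E,hash)
  {BD}: card=18750; try (D,hash)→2900, (B,merge)→3750, (D,merge)→3850, (B,hash)→4300, (D,nl_idx)→21000, (B,nl)→37650 …(+1); best=2900 via (D,hash)
  {BC}: card=1500; try (C,hash)→2900, (C,nl_idx)→3750, (B,merge)→3750, (C,merge)→3850, (B,hash)→4300, (B,nl)→37650 …(+1); best=2900 via (C,hash)
  {CF}: card=50; try (C,nl_idx)→500, (F,hash)→900, (F,nl_idx)→1100, (C,merge)→1750, (F,merge)→1850, (C,hash)→2500 …(+2); best=500 via (C,nl_idx)
  {BDE}: card=300000; try (B,hash)→7820, (E,hash)→22770, (B,merge)→34870, (E,merge)→303540, (B,nl)→601420, (E,nl)→1502900; best=7820 via (B,hash)
  {BCD}: card=112500; try (D,hash)→6800, (D,merge)→22250, (C,hash)→24050, (D,nl_idx)→127400, (D,nl)→227900, (C,nl_idx)→265400 …(+2); best=6800 via (D,hash)
  {BCF}: card=500; try (B,merge)→3100, (B,hash)→4550, (F,hash)→5000, (F,nl_idx)→12400, (B,nl)→13000, (F,merge)→21250 …(+1); best=3100 via (B,merge)
  {BCDE}: card=1800000; try (E,hash)→120420, (C,hash)→310220, (E,merge)→2032440, (C,nl_idx)→4207820, (C,merge)→6009170, (E,nl)→9006800 …(+1); best=120420 via (E,hash)
  {BCDF}: card=37500; try (D,hash)→6000, (D,merge)→9450, (D,nl_idx)→44600, (D,nl)→78100, (F,hash)→119900, (F,nl_idx)→719300 …(+2); best=6000 via (D,hash)
  {BCDEF}: card=600000; try (E,hash)→44620, (E,merge)→644140, (F,hash)→1921020, (E,nl)→3006000, (F,nl_idx)→11520420, (F,merge)→39720770 …(+1); best=44620 via (E,hash)

44620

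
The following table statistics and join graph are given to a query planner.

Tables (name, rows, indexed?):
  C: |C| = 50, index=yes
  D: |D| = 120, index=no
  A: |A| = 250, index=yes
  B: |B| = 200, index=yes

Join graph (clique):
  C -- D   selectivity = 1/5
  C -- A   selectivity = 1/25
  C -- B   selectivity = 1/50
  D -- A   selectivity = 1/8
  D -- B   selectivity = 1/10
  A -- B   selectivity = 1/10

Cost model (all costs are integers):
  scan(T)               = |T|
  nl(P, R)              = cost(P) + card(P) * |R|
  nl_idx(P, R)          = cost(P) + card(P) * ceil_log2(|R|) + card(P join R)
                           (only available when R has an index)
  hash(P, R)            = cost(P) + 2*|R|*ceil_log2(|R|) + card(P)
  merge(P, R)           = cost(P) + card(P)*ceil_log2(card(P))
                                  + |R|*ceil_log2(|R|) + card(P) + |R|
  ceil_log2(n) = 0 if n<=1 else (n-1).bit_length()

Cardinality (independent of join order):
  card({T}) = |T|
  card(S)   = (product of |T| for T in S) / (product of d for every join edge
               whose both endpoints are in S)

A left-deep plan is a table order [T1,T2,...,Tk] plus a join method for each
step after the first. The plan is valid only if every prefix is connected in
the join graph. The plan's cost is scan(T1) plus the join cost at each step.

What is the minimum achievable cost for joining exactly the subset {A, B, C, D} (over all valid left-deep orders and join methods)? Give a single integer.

Selinger DP over subsets of {A,B,C,D}:
  {C}: scan cost=50, card=50
  {D}: scan cost=120, card=120
  {A}: scan cost=250, card=250
  {B}: scan cost=200, card=200
  {CD}: card=1200; try (C,hash)→840, (D,merge)→1360, (C,merge)→1430, (D,hash)→1780, (C,nl_idx)→2040, (D,nl)→6050 …(+1); best=840 via (C,hash)
  {AC}: card=500; try (A,nl_idx)→950, (C,hash)→1100, (C,nl_idx)→2250, (A,merge)→2650, (C,merge)→2850, (A,hash)→4100 …(+2); best=950 via (A,nl_idx)
  {BC}: card=200; try (B,nl_idx)→650, (C,hash)→1000, (C,nl_idx)→1600, (B,merge)→2200, (C,merge)→2350, (B,hash)→3300 …(+2); best=650 via (B,nl_idx)
  {AD}: card=3750; try (D,hash)→2180, (A,merge)→3330, (D,merge)→3460, (A,hash)→4240, (A,nl_idx)→4830, (A,nl)→30120 …(+1); best=2180 via (D,hash)
  {BD}: card=2400; try (D,hash)→2080, (B,merge)→2880, (D,merge)→2960, (B,hash)→3440, (B,nl_idx)→3480, (B,nl)→24120 …(+1); best=2080 via (D,hash)
  {AB}: card=5000; try (B,hash)→3700, (A,merge)→4250, (B,merge)→4300, (A,hash)→4400, (A,nl_idx)→6800, (B,nl_idx)→7250 …(+2); best=3700 via (B,hash)
  {ACD}: card=1500; try (D,hash)→3130, (A,hash)→6040, (C,hash)→6530, (D,merge)→6910, (A,nl_idx)→11940, (A,merge)→17490 …(+5); best=3130 via (D,hash)
  {BCD}: card=480; try (D,hash)→2530, (D,merge)→3410, (C,hash)→5080, (B,hash)→5240, (B,nl_idx)→10920, (C,nl_idx)→16960 …(+5); best=2530 via (D,hash)
  {ABC}: card=200; try (A,nl_idx)→2450, (B,hash)→4650, (A,merge)→4700, (A,hash)→4850, (B,nl_idx)→5150, (B,merge)→7750 …(+6); best=2450 via (A,nl_idx)
  {ABD}: card=7500; try (A,hash)→8480, (B,hash)→9130, (D,hash)→10380, (A,nl_idx)→28780, (A,merge)→35530, (B,nl_idx)→39680 …(+5); best=8480 via (A,hash)
  {ABCD}: card=60; try (D,hash)→4330, (D,merge)→5210, (A,nl_idx)→6430, (A,hash)→7010, (B,hash)→7830, (A,merge)→9580 …(+9); best=4330 via (D,hash)

4330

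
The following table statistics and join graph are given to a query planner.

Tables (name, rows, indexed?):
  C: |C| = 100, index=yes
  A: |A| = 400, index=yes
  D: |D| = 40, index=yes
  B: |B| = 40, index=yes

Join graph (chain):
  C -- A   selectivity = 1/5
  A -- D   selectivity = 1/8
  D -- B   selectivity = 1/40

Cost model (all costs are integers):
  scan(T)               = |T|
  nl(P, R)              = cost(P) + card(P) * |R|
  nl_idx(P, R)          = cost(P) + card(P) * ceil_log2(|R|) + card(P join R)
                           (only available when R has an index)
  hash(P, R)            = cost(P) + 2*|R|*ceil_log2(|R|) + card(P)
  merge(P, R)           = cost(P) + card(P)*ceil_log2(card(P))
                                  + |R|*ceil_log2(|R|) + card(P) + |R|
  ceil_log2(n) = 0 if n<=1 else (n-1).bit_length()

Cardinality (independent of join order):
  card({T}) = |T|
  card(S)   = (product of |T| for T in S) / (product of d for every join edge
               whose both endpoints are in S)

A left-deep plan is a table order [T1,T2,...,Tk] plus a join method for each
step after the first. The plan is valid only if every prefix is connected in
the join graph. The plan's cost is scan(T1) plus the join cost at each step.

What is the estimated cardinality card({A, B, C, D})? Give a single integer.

40000

Tables in S: A(400), B(40), C(100), D(40)
Edges inside S: C-A(d=5), A-D(d=8), D-B(d=40)
numerator = 400 * 40 * 100 * 40 = 64000000
denominator = 5 * 8 * 40 = 1600
card(S) = 64000000 / 1600 = 40000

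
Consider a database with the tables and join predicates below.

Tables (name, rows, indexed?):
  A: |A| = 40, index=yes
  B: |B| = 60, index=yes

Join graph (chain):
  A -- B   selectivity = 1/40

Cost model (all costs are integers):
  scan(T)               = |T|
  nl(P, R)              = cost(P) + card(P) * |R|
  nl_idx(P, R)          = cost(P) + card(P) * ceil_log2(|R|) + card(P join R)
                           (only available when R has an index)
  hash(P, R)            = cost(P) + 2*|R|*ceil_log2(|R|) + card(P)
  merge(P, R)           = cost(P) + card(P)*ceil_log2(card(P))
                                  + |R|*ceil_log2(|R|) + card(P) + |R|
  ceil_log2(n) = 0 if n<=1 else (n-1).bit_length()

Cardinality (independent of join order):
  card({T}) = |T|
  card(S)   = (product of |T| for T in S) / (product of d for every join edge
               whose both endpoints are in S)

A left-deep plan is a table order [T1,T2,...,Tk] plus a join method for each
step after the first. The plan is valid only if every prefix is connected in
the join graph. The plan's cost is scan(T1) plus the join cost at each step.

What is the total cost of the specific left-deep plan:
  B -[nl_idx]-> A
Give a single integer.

step 1: scan B: cost=60, card=60
step 2: join A via nl_idx
    card(P join A) = 60*40/(40) = 60
    cost = 60 + 60*6 + 60 = 480

480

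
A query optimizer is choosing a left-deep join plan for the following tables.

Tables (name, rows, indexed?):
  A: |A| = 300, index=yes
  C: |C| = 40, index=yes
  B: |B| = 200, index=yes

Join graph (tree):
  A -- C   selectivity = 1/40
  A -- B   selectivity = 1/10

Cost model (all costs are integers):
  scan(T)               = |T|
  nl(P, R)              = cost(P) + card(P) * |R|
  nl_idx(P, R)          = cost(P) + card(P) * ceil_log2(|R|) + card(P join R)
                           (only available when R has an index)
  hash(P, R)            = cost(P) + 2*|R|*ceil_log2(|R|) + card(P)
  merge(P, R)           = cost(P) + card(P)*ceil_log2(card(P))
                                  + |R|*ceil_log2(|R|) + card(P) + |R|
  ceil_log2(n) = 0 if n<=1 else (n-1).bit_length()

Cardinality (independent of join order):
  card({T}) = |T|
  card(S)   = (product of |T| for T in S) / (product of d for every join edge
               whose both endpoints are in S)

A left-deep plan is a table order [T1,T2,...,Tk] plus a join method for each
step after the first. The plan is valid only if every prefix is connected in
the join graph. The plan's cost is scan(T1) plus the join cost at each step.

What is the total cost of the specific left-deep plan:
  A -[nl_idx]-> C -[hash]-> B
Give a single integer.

5900

step 1: scan A: cost=300, card=300
step 2: join C via nl_idx
    card(P join C) = 300*40/(40) = 300
    cost = 300 + 300*6 + 300 = 2400
step 3: join B via hash
    card(P join B) = 300*200/(10) = 6000
    cost = 2400 + 2*200*8 + 300 = 5900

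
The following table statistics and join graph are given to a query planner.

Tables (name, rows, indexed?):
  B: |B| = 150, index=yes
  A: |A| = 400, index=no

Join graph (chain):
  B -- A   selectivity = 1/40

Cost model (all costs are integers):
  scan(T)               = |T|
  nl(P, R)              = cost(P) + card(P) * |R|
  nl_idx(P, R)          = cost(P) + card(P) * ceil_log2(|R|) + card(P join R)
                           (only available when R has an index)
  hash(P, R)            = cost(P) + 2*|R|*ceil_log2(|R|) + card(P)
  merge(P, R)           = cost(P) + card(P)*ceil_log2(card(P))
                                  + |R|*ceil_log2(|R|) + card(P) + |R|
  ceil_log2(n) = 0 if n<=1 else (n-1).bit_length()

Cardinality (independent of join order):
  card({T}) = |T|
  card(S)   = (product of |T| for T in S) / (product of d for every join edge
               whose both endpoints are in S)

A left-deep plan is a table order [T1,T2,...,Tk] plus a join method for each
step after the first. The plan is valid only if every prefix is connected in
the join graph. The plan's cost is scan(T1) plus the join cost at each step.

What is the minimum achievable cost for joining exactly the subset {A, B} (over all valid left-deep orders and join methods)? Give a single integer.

Selinger DP over subsets of {A,B}:
  {B}: scan cost=150, card=150
  {A}: scan cost=400, card=400
  {AB}: card=1500; try (B,hash)→3200, (B,nl_idx)→5100, (A,merge)→5500, (B,merge)→5750, (A,hash)→7500, (A,nl)→60150 …(+1); best=3200 via (B,hash)

3200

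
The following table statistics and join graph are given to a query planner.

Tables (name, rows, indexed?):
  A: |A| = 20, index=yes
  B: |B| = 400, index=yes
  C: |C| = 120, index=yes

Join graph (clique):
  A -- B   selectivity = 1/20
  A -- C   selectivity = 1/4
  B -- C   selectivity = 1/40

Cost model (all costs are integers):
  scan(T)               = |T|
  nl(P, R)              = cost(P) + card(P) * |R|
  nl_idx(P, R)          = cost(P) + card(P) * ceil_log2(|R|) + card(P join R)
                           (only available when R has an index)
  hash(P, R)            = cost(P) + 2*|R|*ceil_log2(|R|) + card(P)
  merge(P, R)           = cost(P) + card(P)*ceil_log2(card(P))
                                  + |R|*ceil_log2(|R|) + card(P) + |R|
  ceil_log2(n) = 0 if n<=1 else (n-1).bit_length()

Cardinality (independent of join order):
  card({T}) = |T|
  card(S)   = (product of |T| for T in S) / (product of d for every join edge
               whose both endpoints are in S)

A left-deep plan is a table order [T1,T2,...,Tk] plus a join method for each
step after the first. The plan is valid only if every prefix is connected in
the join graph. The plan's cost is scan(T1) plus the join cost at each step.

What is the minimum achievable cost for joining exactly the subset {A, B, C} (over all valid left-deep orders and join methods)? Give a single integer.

2680

Selinger DP over subsets of {A,B,C}:
  {A}: scan cost=20, card=20
  {B}: scan cost=400, card=400
  {C}: scan cost=120, card=120
  {AB}: card=400; try (B,nl_idx)→600, (A,hash)→1000, (A,nl_idx)→2800, (B,merge)→4140, (A,merge)→4520, (B,hash)→7240 …(+2); best=600 via (B,nl_idx)
  {AC}: card=600; try (A,hash)→440, (C,nl_idx)→760, (C,merge)→1100, (A,merge)→1200, (A,nl_idx)→1320, (C,hash)→1720 …(+2); best=440 via (A,hash)
  {BC}: card=1200; try (B,nl_idx)→2400, (C,hash)→2480, (C,nl_idx)→4400, (B,merge)→5080, (C,merge)→5360, (B,hash)→7440 …(+2); best=2400 via (B,nl_idx)
  {ABC}: card=300; try (C,hash)→2680, (C,nl_idx)→3700, (A,hash)→3800, (C,merge)→5560, (B,nl_idx)→6140, (B,hash)→8240 …(+6); best=2680 via (C,hash)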